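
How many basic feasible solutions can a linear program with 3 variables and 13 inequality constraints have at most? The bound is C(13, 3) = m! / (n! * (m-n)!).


Each vertex corresponds to some choice of n active constraints out of m, so the number of vertices is at most C(m, n) = m! / (n!(m-n)!).
m = 13, n = 3
Numerator: 13 * 12 * 11
Denominator: 3! = 6
C(13, 3) = 286


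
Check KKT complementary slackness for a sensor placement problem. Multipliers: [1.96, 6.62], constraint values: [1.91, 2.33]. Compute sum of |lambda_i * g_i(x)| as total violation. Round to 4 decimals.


KKT complementary slackness check:
lambda_1 * g_1 = 1.96 * 1.91 = 3.7436
lambda_2 * g_2 = 6.62 * 2.33 = 15.4246
Total violation = 3.7436 + 15.4246 = 19.1682


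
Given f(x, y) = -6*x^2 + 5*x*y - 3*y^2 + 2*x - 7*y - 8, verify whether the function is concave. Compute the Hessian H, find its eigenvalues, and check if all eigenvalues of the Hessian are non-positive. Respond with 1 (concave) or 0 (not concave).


The Hessian of f(x,y) = -6*x^2 + 5*x*y - 3*y^2 + 2*x - 7*y - 8 is:
H = [[-12, 5], [5, -6]]
Trace = -12 - 6 = -18
Determinant = -12*-6 - (5)^2 = 47
Discriminant = (-18)^2 - 4*47 = 136.0
Eigenvalues: lambda_1 = -14.831, lambda_2 = -3.169
The function is concave.

1


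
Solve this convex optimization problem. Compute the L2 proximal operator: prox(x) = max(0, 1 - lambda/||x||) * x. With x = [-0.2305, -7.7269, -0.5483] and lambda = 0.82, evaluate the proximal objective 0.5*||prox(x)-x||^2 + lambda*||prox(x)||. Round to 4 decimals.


Step 1: Compute ||x||.
||x|| = 7.7498
Step 2: Compute scaling factor.
scale = max(0, 1 - 0.82/7.7498) = 0.8942
Step 3: prox(x) = [-0.2061, -6.9093, -0.4903]
||prox(x)|| = 6.9298
Step 4: Proximal objective.
0.5*||prox-x||^2 = 0.3362
lambda*||prox|| = 5.6824
Total = 6.0186


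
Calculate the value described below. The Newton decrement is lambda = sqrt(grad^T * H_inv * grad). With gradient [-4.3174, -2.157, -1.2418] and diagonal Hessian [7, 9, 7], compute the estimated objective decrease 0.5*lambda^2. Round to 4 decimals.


Step 1: H is diagonal, so H^(-1) * g = [-0.6168, -0.2397, -0.1774].
Step 2: g^T H^(-1) g = sum_i g_i^2 / H_ii
  = (-4.3174)^2/7 + (-2.157)^2/9 + (-1.2418)^2/7
  = 2.6628 + 0.517 + 0.2203 = 3.4001
Step 3: Objective decrease = 0.5 * g^T H^(-1) g = 1.7001


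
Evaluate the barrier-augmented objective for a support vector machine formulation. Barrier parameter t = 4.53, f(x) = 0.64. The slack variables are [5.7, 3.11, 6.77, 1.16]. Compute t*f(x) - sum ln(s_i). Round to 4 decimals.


Step 1: Compute log-barrier.
ln values: [1.7405, 1.1346, 1.9125, 0.1484]
phi = -(1.7405 + 1.1346 + 1.9125 + 0.1484) = -4.936
Step 2: Compute augmented objective.
t*f(x) = 4.53*0.64 = 2.8992
Total = 2.8992 - 4.936 = -2.0368


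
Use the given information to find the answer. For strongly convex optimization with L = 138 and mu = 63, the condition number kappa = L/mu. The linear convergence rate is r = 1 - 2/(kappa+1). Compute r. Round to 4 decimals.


Step 1: Compute the condition number.
kappa = L/mu = 138/63 = 2.1905
Step 2: Compute the convergence rate.
r = 1 - 2/(kappa + 1) = 1 - 2*mu/(L + mu) = (L - mu)/(L + mu) = 75/201 = 0.3731


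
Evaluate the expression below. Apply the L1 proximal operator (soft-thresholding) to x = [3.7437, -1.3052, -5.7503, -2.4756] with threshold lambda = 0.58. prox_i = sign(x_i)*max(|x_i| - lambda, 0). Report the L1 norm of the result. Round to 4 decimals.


Soft-thresholding with lambda = 0.58:
prox(3.7437) = sign(3.7437)*max(|3.7437| - 0.58, 0) = 3.1637
prox(-1.3052) = sign(-1.3052)*max(|-1.3052| - 0.58, 0) = -0.7252
prox(-5.7503) = sign(-5.7503)*max(|-5.7503| - 0.58, 0) = -5.1703
prox(-2.4756) = sign(-2.4756)*max(|-2.4756| - 0.58, 0) = -1.8956
prox(x) = [3.1637, -0.7252, -5.1703, -1.8956]
||prox(x)||_1 = 3.1637 + 0.7252 + 5.1703 + 1.8956 = 10.9548


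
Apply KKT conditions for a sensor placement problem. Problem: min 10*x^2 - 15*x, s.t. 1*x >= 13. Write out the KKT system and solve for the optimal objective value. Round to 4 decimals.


Step 1: Try lambda = 0 (constraint inactive).
x_unc = 15/(2*10) = 0.75
Check: 1*0.75 = 0.75 < 13 -- violated!
Step 2: Constraint must be active: 1*x = 13
x* = 13/1 = 13.0
lambda = (2*10*13.0 - 15)/1 = 245.0
Step 3: Compute optimal value.
f(x*) = 10*13.0^2 - 15*13.0 = 1495.0


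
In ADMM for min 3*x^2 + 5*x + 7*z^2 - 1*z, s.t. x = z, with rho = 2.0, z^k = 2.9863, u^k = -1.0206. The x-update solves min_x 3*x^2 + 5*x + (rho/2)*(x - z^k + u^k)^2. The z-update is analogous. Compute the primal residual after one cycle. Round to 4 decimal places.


ADMM iteration with rho = 2.0, z^k = 2.9863, u^k = -1.0206
Step 1: x-update.
Minimize 3*x^2 + 5*x + (2.0/2)*(x - 2.9863 - 1.0206)^2
FOC: (2*3 + 2.0)*x = -5 + 2.0*(2.9863 + 1.0206)
x^{k+1} = 0.3767
Step 2: z-update.
Minimize 7*z^2 - 1*z + (2.0/2)*(0.3767 - z - 1.0206)^2
FOC: (2*7 + 2.0)*z = 1 + 2.0*(0.3767 - 1.0206)
z^{k+1} = -0.018
Step 3: u-update.
u^{k+1} = -1.0206 + 0.3767 + 0.018 = -0.6259
Step 4: Primal residual = |0.3767 + 0.018| = 0.3947


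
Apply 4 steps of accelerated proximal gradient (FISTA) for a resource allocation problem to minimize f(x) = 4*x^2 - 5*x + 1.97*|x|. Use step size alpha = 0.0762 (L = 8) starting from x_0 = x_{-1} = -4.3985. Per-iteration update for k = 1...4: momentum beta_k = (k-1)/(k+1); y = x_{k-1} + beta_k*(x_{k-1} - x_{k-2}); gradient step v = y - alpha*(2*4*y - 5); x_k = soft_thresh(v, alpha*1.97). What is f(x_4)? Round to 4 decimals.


FISTA on f(x) = 4*x^2 - 5*x + 1.97*|x|
L = 8, alpha = 0.0762
Iteration 1: beta = 0.0, y = -4.3985 + 0.0*(-4.3985 + 4.3985) = -4.3985
  grad(y) = -40.188, v = y - alpha*grad = -1.3362
  prox(v) = soft_thresh(-1.3362, 0.1501) = -1.1861
Iteration 2: beta = 0.3333, y = -1.1861 + 0.3333*(-1.1861 + 4.3985) = -0.1152
  grad(y) = -5.922, v = y - alpha*grad = 0.336
  prox(v) = soft_thresh(0.336, 0.1501) = 0.1859
Iteration 3: beta = 0.5, y = 0.1859 + 0.5*(0.1859 + 1.1861) = 0.8719
  grad(y) = 1.975, v = y - alpha*grad = 0.7214
  prox(v) = soft_thresh(0.7214, 0.1501) = 0.5713
Iteration 4: beta = 0.6, y = 0.5713 + 0.6*(0.5713 - 0.1859) = 0.8025
  grad(y) = 1.4199, v = y - alpha*grad = 0.6943
  prox(v) = soft_thresh(0.6943, 0.1501) = 0.5442
f(x_4) = 4*0.5442^2 - 5*0.5442 + 1.97*|0.5442| = -0.4643


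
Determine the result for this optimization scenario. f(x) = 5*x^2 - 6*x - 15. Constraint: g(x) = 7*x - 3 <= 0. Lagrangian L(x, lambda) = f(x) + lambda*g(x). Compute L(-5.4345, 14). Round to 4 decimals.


Step 1: Evaluate f(x).
f(-5.4345) = 5*(-5.4345)^2 - 6*(-5.4345) - 15 = 165.276
Step 2: Evaluate g(x).
g(-5.4345) = 7*-5.4345 - 3 = -41.0415
Step 3: Compute Lagrangian.
L = 165.276 + 14*-41.0415 = -409.305


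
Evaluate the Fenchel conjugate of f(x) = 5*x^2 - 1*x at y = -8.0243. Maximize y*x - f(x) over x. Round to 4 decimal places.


f*(y) = sup_x {y*x - a*x^2 - b*x} = sup_x {(y-b)*x - a*x^2}
FOC: (y - b) - 2a*x = 0 => x* = (y - b)/(2a)
x* = (-8.0243 + 1)/(2*5) = -0.7024
f*(-8.0243) = (y-b)^2/(4a) = (-8.0243 + 1)^2/(4*5)
= 49.3408/20 = 2.467


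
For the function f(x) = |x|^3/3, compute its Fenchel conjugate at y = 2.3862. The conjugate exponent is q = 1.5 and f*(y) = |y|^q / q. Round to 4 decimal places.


The conjugate exponent q satisfies 1/p + 1/q = 1.
p = 3, so q = 3/(3 - 1) = 1.5
|y|^q = 2.3862^1.5 = 3.686
f*(2.3862) = 3.686 / 1.5 = 2.4574


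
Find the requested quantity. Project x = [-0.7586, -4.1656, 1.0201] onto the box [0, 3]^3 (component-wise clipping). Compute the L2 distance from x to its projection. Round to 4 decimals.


Project each component onto [0, 3].
clip(-0.7586) = 0.0, clip(-4.1656) = 0.0, clip(1.0201) = 1.0201
Projection = [0.0, 0.0, 1.0201]
Squared diffs: [0.5755, 17.3522, 0.0]
Distance = sqrt(17.9277) = 4.2341


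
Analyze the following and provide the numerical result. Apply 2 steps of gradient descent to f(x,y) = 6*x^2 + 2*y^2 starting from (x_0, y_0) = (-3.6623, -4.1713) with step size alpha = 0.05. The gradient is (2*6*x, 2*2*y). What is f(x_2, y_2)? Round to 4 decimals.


Gradient descent on f(x,y) = 6*x^2 + 2*y^2.
Starting point: (-3.6623, -4.1713), alpha = 0.05
Step 1: grad_x = 2*6*-3.6623 = -43.9476, grad_y = 2*2*-4.1713 = -16.6852
  x_1 = -3.6623 - 0.05*-43.9476 = -1.4649
  y_1 = -4.1713 - 0.05*-16.6852 = -3.337
Step 2: grad_x = 2*6*-1.4649 = -17.579, grad_y = 2*2*-3.337 = -13.3482
  x_2 = -1.4649 - 0.05*-17.579 = -0.586
  y_2 = -3.337 - 0.05*-13.3482 = -2.6696
f(-0.586, -2.6696) = 6*(-0.586)^2 + 2*(-2.6696)^2 = 16.314


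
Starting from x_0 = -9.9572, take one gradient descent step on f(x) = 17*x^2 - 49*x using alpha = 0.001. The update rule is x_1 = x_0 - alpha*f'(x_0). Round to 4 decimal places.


We compute the gradient at x_0 and apply the update.
f'(x) = 34*x - 49
f'(-9.9572) = 34*-9.9572 - 49 = -387.5448
x_1 = -9.9572 - 0.001*-387.5448 = -9.5697


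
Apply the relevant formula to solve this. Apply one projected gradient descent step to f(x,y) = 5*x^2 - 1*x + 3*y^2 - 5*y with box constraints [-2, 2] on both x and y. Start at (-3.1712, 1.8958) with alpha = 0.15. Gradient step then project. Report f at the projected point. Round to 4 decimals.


Step 1: Compute gradient at (-3.1712, 1.8958).
grad_x = 2*5*-3.1712 - 1 = -32.712
grad_y = 2*3*1.8958 - 5 = 6.3748
Step 2: Gradient step.
x_raw = -3.1712 - 0.15*-32.712 = 1.7356
y_raw = 1.8958 - 0.15*6.3748 = 0.9396
Step 3: Project onto [-2, 2].
x_proj = clip(1.7356) = 1.7356
y_proj = clip(0.9396) = 0.9396
Step 4: Evaluate f.
f(1.7356, 0.9396) = 11.2765


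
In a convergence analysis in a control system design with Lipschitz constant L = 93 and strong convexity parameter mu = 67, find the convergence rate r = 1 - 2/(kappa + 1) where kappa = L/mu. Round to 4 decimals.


Step 1: Compute the condition number.
kappa = L/mu = 93/67 = 1.3881
Step 2: Compute the convergence rate.
r = 1 - 2/(kappa + 1) = 1 - 2*mu/(L + mu) = (L - mu)/(L + mu) = 26/160 = 0.1625


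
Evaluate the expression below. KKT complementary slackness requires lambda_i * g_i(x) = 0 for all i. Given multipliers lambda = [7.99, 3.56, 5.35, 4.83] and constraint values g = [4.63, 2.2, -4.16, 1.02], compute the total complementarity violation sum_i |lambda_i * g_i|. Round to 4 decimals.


KKT complementary slackness check:
lambda_1 * g_1 = 7.99 * 4.63 = 36.9937
lambda_2 * g_2 = 3.56 * 2.2 = 7.832
lambda_3 * g_3 = 5.35 * -4.16 = -22.256
lambda_4 * g_4 = 4.83 * 1.02 = 4.9266
Total violation = 36.9937 + 7.832 + 22.256 + 4.9266 = 72.0083


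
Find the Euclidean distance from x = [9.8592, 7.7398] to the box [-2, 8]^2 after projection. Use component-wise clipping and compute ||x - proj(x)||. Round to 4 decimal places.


Project each component onto [-2, 8].
clip(9.8592) = 8.0, clip(7.7398) = 7.7398
Projection = [8.0, 7.7398]
Squared diffs: [3.4566, 0.0]
Distance = sqrt(3.4566) = 1.8592


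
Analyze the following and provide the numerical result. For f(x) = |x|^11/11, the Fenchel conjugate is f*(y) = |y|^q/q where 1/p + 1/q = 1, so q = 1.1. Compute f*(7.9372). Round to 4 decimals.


The conjugate exponent q satisfies 1/p + 1/q = 1.
p = 11, so q = 11/(11 - 1) = 1.1
|y|^q = 7.9372^1.1 = 9.7641
f*(7.9372) = 9.7641 / 1.1 = 8.8765


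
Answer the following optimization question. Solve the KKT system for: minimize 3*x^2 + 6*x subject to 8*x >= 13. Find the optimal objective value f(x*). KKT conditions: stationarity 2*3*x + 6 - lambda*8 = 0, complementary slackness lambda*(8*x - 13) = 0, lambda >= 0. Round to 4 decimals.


Step 1: Try lambda = 0 (constraint inactive).
x_unc = -6/(2*3) = -1.0
Check: 8*-1.0 = -8.0 < 13 -- violated!
Step 2: Constraint must be active: 8*x = 13
x* = 13/8 = 1.625
lambda = (2*3*1.625 + 6)/8 = 1.9688
Step 3: Compute optimal value.
f(x*) = 3*1.625^2 + 6*1.625 = 17.6719


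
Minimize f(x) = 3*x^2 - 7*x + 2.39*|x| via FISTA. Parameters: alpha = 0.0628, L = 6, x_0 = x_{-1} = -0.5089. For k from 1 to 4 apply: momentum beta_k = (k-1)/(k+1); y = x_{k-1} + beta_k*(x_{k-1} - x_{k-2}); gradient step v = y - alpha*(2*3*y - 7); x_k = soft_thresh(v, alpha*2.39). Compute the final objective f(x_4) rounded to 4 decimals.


FISTA on f(x) = 3*x^2 - 7*x + 2.39*|x|
L = 6, alpha = 0.0628
Iteration 1: beta = 0.0, y = -0.5089 + 0.0*(-0.5089 + 0.5089) = -0.5089
  grad(y) = -10.0534, v = y - alpha*grad = 0.1225
  prox(v) = soft_thresh(0.1225, 0.1501) = 0.0
Iteration 2: beta = 0.3333, y = 0.0 + 0.3333*(0.0 + 0.5089) = 0.1696
  grad(y) = -5.9822, v = y - alpha*grad = 0.5453
  prox(v) = soft_thresh(0.5453, 0.1501) = 0.3952
Iteration 3: beta = 0.5, y = 0.3952 + 0.5*(0.3952 - 0.0) = 0.5928
  grad(y) = -3.443, v = y - alpha*grad = 0.8091
  prox(v) = soft_thresh(0.8091, 0.1501) = 0.659
Iteration 4: beta = 0.6, y = 0.659 + 0.6*(0.659 - 0.3952) = 0.8172
  grad(y) = -2.0968, v = y - alpha*grad = 0.9489
  prox(v) = soft_thresh(0.9489, 0.1501) = 0.7988
f(x_4) = 3*0.7988^2 - 7*0.7988 + 2.39*|0.7988| = -1.7682


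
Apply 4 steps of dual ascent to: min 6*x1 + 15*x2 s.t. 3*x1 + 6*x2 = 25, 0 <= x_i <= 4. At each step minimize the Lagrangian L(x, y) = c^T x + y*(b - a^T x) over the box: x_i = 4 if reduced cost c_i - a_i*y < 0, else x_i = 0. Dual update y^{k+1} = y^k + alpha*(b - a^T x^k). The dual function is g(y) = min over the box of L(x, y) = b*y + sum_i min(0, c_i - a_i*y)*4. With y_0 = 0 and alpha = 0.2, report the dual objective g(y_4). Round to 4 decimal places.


Dual ascent for LP: min 6*x1 + 15*x2, 3*x1 + 6*x2 = 25, 0 <= x_i <= 4
Step 1: y^k = 0.0, reduced costs: (6.0, 15.0)
  x^k = (0.0, 0.0), subgradient = b - a^T x = 25.0
  y^{k+1} = 0.0 + 0.2*25.0 = 5.0
Step 2: y^k = 5.0, reduced costs: (-9.0, -15.0)
  x^k = (4.0, 4.0), subgradient = b - a^T x = -11.0
  y^{k+1} = 5.0 + 0.2*-11.0 = 2.8
Step 3: y^k = 2.8, reduced costs: (-2.4, -1.8)
  x^k = (4.0, 4.0), subgradient = b - a^T x = -11.0
  y^{k+1} = 2.8 + 0.2*-11.0 = 0.6
Step 4: y^k = 0.6, reduced costs: (4.2, 11.4)
  x^k = (0.0, 0.0), subgradient = b - a^T x = 25.0
  y^{k+1} = 0.6 + 0.2*25.0 = 5.6
Dual objective at y_4 = 5.6: reduced costs (-10.8, -18.6), box minimizer x = (4.0, 4.0)
g(y_4) = b*y + (c1 - a1*y)*x1 + (c2 - a2*y)*x2 = 25*5.6 + (-10.8)*4.0 + (-18.6)*4.0 = 140.0 - 43.2 - 74.4 = 22.4


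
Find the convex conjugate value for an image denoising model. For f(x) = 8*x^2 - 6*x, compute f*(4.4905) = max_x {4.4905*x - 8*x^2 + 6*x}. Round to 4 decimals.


f*(y) = sup_x {y*x - a*x^2 - b*x} = sup_x {(y-b)*x - a*x^2}
FOC: (y - b) - 2a*x = 0 => x* = (y - b)/(2a)
x* = (4.4905 + 6)/(2*8) = 0.6557
f*(4.4905) = (y-b)^2/(4a) = (4.4905 + 6)^2/(4*8)
= 110.0506/32 = 3.4391


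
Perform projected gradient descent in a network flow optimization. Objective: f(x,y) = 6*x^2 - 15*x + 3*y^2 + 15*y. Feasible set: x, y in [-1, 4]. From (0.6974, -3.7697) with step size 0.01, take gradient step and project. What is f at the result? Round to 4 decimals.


Step 1: Compute gradient at (0.6974, -3.7697).
grad_x = 2*6*0.6974 - 15 = -6.6312
grad_y = 2*3*-3.7697 + 15 = -7.6182
Step 2: Gradient step.
x_raw = 0.6974 - 0.01*-6.6312 = 0.7637
y_raw = -3.7697 - 0.01*-7.6182 = -3.6935
Step 3: Project onto [-1, 4].
x_proj = clip(0.7637) = 0.7637
y_proj = clip(-3.6935) = -1.0
Step 4: Evaluate f.
f(0.7637, -1.0) = -19.9561


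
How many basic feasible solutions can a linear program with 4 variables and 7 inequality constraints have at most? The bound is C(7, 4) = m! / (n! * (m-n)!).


Each vertex corresponds to some choice of n active constraints out of m, so the number of vertices is at most C(m, n) = m! / (n!(m-n)!).
m = 7, n = 4
Numerator: 7 * 6 * 5 * 4
Denominator: 4! = 24
C(7, 4) = 35


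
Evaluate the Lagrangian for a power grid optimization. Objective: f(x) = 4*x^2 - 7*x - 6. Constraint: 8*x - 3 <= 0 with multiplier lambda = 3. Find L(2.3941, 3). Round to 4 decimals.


Step 1: Evaluate f(x).
f(2.3941) = 4*2.3941^2 - 7*2.3941 - 6 = 0.1682
Step 2: Evaluate g(x).
g(2.3941) = 8*2.3941 - 3 = 16.1528
Step 3: Compute Lagrangian.
L = 0.1682 + 3*16.1528 = 48.6266


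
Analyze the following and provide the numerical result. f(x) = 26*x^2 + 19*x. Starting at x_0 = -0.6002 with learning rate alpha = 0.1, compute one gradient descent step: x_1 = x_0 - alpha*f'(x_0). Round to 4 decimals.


We compute the gradient at x_0 and apply the update.
f'(x) = 52*x + 19
f'(-0.6002) = 52*-0.6002 + 19 = -12.2104
x_1 = -0.6002 - 0.1*-12.2104 = 0.6208


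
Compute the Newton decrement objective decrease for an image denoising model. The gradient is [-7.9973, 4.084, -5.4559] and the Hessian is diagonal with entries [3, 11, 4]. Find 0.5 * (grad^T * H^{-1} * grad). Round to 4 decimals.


Step 1: H is diagonal, so H^(-1) * g = [-2.6658, 0.3713, -1.364].
Step 2: g^T H^(-1) g = sum_i g_i^2 / H_ii
  = (-7.9973)^2/3 + (4.084)^2/11 + (-5.4559)^2/4
  = 21.3189 + 1.5163 + 7.4417 = 30.2769
Step 3: Objective decrease = 0.5 * g^T H^(-1) g = 15.1385


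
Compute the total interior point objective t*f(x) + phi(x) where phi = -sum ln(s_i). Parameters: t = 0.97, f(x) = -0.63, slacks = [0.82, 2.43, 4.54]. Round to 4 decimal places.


Step 1: Compute log-barrier.
ln values: [-0.1985, 0.8879, 1.5129]
phi = -(-0.1985 + 0.8879 + 1.5129) = -2.2024
Step 2: Compute augmented objective.
t*f(x) = 0.97*-0.63 = -0.6111
Total = -0.6111 - 2.2024 = -2.8135


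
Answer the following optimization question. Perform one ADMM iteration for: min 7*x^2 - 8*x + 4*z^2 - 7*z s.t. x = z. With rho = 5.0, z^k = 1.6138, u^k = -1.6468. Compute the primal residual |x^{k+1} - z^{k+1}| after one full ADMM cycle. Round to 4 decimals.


ADMM iteration with rho = 5.0, z^k = 1.6138, u^k = -1.6468
Step 1: x-update.
Minimize 7*x^2 - 8*x + (5.0/2)*(x - 1.6138 - 1.6468)^2
FOC: (2*7 + 5.0)*x = 8 + 5.0*(1.6138 + 1.6468)
x^{k+1} = 1.2791
Step 2: z-update.
Minimize 4*z^2 - 7*z + (5.0/2)*(1.2791 - z - 1.6468)^2
FOC: (2*4 + 5.0)*z = 7 + 5.0*(1.2791 - 1.6468)
z^{k+1} = 0.397
Step 3: u-update.
u^{k+1} = -1.6468 + 1.2791 - 0.397 = -0.7647
Step 4: Primal residual = |1.2791 - 0.397| = 0.8821


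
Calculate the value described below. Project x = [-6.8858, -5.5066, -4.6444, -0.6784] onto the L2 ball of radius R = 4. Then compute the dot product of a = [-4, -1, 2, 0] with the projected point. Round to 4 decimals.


Step 1: Compute ||x|| (intermediates to 6 decimals).
||x|| = sqrt((-6.8858)^2 + (-5.5066)^2 + (-4.6444)^2 + (-0.6784)^2) = 9.988371
Step 2: Project.
Since ||x|| > R, scale = R/||x|| = 4/9.988371 = 0.400466, proj(x) = scale * x
proj(x) = [-2.757529, -2.205206, -1.859924, -0.271676]
Step 3: Dot product.
a^T * proj(x) = -4*(-2.757529) - 1*(-2.205206) + 2*(-1.859924) + 0*(-0.271676) = 9.5155


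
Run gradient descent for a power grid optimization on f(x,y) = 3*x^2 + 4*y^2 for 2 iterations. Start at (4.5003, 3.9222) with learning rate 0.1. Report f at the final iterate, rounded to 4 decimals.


Gradient descent on f(x,y) = 3*x^2 + 4*y^2.
Starting point: (4.5003, 3.9222), alpha = 0.1
Step 1: grad_x = 2*3*4.5003 = 27.0018, grad_y = 2*4*3.9222 = 31.3776
  x_1 = 4.5003 - 0.1*27.0018 = 1.8001
  y_1 = 3.9222 - 0.1*31.3776 = 0.7844
Step 2: grad_x = 2*3*1.8001 = 10.8007, grad_y = 2*4*0.7844 = 6.2755
  x_2 = 1.8001 - 0.1*10.8007 = 0.72
  y_2 = 0.7844 - 0.1*6.2755 = 0.1569
f(0.72, 0.1569) = 3*0.72^2 + 4*0.1569^2 = 1.6539


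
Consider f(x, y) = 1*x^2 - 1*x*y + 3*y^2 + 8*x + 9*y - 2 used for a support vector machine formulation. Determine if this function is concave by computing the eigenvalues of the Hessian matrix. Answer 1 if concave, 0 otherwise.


The Hessian of f(x,y) = 1*x^2 - 1*x*y + 3*y^2 + 8*x + 9*y - 2 is:
H = [[2, -1], [-1, 6]]
Trace = 2 + 6 = 8
Determinant = 2*6 - (-1)^2 = 11
Discriminant = (8)^2 - 4*11 = 20.0
Eigenvalues: lambda_1 = 1.7639, lambda_2 = 6.2361
The function is not concave.

0


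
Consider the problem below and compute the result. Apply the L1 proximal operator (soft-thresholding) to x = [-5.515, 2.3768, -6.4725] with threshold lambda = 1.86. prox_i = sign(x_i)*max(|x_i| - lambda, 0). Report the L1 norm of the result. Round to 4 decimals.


Soft-thresholding with lambda = 1.86:
prox(-5.515) = sign(-5.515)*max(|-5.515| - 1.86, 0) = -3.655
prox(2.3768) = sign(2.3768)*max(|2.3768| - 1.86, 0) = 0.5168
prox(-6.4725) = sign(-6.4725)*max(|-6.4725| - 1.86, 0) = -4.6125
prox(x) = [-3.655, 0.5168, -4.6125]
||prox(x)||_1 = 3.655 + 0.5168 + 4.6125 = 8.7843


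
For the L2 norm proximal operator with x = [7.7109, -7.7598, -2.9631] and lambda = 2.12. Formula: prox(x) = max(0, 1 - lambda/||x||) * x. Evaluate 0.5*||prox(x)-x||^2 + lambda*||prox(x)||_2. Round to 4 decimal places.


Step 1: Compute ||x||.
||x|| = 11.3337
Step 2: Compute scaling factor.
scale = max(0, 1 - 2.12/11.3337) = 0.8129
Step 3: prox(x) = [6.2686, -6.3083, -2.4088]
||prox(x)|| = 9.2137
Step 4: Proximal objective.
0.5*||prox-x||^2 = 2.2472
lambda*||prox|| = 19.533
Total = 21.7802


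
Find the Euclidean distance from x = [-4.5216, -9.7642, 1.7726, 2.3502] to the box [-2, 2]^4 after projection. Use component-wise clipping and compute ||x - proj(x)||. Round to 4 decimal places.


Project each component onto [-2, 2].
clip(-4.5216) = -2.0, clip(-9.7642) = -2.0, clip(1.7726) = 1.7726, clip(2.3502) = 2.0
Projection = [-2.0, -2.0, 1.7726, 2.0]
Squared diffs: [6.3585, 60.2828, 0.0, 0.1226]
Distance = sqrt(66.7639) = 8.1709


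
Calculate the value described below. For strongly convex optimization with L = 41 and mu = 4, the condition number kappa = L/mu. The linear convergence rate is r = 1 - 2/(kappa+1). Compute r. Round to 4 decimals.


Step 1: Compute the condition number.
kappa = L/mu = 41/4 = 10.25
Step 2: Compute the convergence rate.
r = 1 - 2/(kappa + 1) = 1 - 2*mu/(L + mu) = (L - mu)/(L + mu) = 37/45 = 0.8222


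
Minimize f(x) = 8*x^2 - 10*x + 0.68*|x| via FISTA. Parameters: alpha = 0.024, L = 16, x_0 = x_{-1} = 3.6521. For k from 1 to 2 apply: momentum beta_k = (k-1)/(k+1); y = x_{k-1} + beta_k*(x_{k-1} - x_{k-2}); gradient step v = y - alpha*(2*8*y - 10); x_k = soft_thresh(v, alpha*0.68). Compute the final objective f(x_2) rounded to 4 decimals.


FISTA on f(x) = 8*x^2 - 10*x + 0.68*|x|
L = 16, alpha = 0.024
Iteration 1: beta = 0.0, y = 3.6521 + 0.0*(3.6521 - 3.6521) = 3.6521
  grad(y) = 48.4336, v = y - alpha*grad = 2.4897
  prox(v) = soft_thresh(2.4897, 0.0163) = 2.4734
Iteration 2: beta = 0.3333, y = 2.4734 + 0.3333*(2.4734 - 3.6521) = 2.0805
  grad(y) = 23.2874, v = y - alpha*grad = 1.5216
  prox(v) = soft_thresh(1.5216, 0.0163) = 1.5052
f(x_2) = 8*1.5052^2 - 10*1.5052 + 0.68*|1.5052| = 4.0972


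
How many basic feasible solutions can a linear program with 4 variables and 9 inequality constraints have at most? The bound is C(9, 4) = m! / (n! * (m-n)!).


Each vertex corresponds to some choice of n active constraints out of m, so the number of vertices is at most C(m, n) = m! / (n!(m-n)!).
m = 9, n = 4
Numerator: 9 * 8 * 7 * 6
Denominator: 4! = 24
C(9, 4) = 126


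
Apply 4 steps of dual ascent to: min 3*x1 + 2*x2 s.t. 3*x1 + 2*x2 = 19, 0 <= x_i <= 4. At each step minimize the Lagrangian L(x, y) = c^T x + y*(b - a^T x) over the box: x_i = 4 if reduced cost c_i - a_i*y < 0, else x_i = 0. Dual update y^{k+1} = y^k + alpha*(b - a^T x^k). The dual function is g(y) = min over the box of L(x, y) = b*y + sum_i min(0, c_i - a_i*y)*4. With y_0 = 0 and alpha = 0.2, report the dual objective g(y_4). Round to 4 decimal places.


Dual ascent for LP: min 3*x1 + 2*x2, 3*x1 + 2*x2 = 19, 0 <= x_i <= 4
Step 1: y^k = 0.0, reduced costs: (3.0, 2.0)
  x^k = (0.0, 0.0), subgradient = b - a^T x = 19.0
  y^{k+1} = 0.0 + 0.2*19.0 = 3.8
Step 2: y^k = 3.8, reduced costs: (-8.4, -5.6)
  x^k = (4.0, 4.0), subgradient = b - a^T x = -1.0
  y^{k+1} = 3.8 + 0.2*-1.0 = 3.6
Step 3: y^k = 3.6, reduced costs: (-7.8, -5.2)
  x^k = (4.0, 4.0), subgradient = b - a^T x = -1.0
  y^{k+1} = 3.6 + 0.2*-1.0 = 3.4
Step 4: y^k = 3.4, reduced costs: (-7.2, -4.8)
  x^k = (4.0, 4.0), subgradient = b - a^T x = -1.0
  y^{k+1} = 3.4 + 0.2*-1.0 = 3.2
Dual objective at y_4 = 3.2: reduced costs (-6.6, -4.4), box minimizer x = (4.0, 4.0)
g(y_4) = b*y + (c1 - a1*y)*x1 + (c2 - a2*y)*x2 = 19*3.2 + (-6.6)*4.0 + (-4.4)*4.0 = 60.8 - 26.4 - 17.6 = 16.8


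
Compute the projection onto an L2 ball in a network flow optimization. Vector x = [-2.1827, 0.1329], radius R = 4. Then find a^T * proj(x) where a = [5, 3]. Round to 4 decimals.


Step 1: Compute ||x|| (intermediates to 6 decimals).
||x|| = sqrt((-2.1827)^2 + 0.1329^2) = 2.186742
Step 2: Project.
Since ||x|| <= R, proj = x (no scaling needed).
proj(x) = [-2.1827, 0.1329]
Step 3: Dot product.
a^T * proj(x) = 5*(-2.1827) + 3*0.1329 = -10.5148


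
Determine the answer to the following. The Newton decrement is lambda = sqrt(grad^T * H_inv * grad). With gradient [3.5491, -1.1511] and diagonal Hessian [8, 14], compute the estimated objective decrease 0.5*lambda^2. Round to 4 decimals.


Step 1: H is diagonal, so H^(-1) * g = [0.4436, -0.0822].
Step 2: g^T H^(-1) g = sum_i g_i^2 / H_ii
  = (3.5491)^2/8 + (-1.1511)^2/14
  = 1.5745 + 0.0946 = 1.6692
Step 3: Objective decrease = 0.5 * g^T H^(-1) g = 0.8346


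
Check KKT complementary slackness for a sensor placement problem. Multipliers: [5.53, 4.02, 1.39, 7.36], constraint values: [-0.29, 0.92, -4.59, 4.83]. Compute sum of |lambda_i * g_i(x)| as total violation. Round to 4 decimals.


KKT complementary slackness check:
lambda_1 * g_1 = 5.53 * -0.29 = -1.6037
lambda_2 * g_2 = 4.02 * 0.92 = 3.6984
lambda_3 * g_3 = 1.39 * -4.59 = -6.3801
lambda_4 * g_4 = 7.36 * 4.83 = 35.5488
Total violation = 1.6037 + 3.6984 + 6.3801 + 35.5488 = 47.231


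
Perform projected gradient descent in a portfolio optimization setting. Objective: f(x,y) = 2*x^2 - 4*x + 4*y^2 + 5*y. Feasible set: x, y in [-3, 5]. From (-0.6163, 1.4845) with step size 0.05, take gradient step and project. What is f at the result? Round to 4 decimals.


Step 1: Compute gradient at (-0.6163, 1.4845).
grad_x = 2*2*-0.6163 - 4 = -6.4652
grad_y = 2*4*1.4845 + 5 = 16.876
Step 2: Gradient step.
x_raw = -0.6163 - 0.05*-6.4652 = -0.293
y_raw = 1.4845 - 0.05*16.876 = 0.6407
Step 3: Project onto [-3, 5].
x_proj = clip(-0.293) = -0.293
y_proj = clip(0.6407) = 0.6407
Step 4: Evaluate f.
f(-0.293, 0.6407) = 6.1894


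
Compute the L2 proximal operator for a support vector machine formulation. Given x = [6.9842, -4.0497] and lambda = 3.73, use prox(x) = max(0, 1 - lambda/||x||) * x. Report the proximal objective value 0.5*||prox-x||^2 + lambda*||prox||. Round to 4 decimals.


Step 1: Compute ||x||.
||x|| = 8.0734
Step 2: Compute scaling factor.
scale = max(0, 1 - 3.73/8.0734) = 0.538
Step 3: prox(x) = [3.7574, -2.1787]
||prox(x)|| = 4.3434
Step 4: Proximal objective.
0.5*||prox-x||^2 = 6.9565
lambda*||prox|| = 16.2009
Total = 23.1572


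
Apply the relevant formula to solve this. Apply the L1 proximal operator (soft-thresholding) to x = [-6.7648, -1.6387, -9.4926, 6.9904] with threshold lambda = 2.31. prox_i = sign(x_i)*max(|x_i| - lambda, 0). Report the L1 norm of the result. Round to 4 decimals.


Soft-thresholding with lambda = 2.31:
prox(-6.7648) = sign(-6.7648)*max(|-6.7648| - 2.31, 0) = -4.4548
prox(-1.6387) = sign(-1.6387)*max(|-1.6387| - 2.31, 0) = 0.0
prox(-9.4926) = sign(-9.4926)*max(|-9.4926| - 2.31, 0) = -7.1826
prox(6.9904) = sign(6.9904)*max(|6.9904| - 2.31, 0) = 4.6804
prox(x) = [-4.4548, 0.0, -7.1826, 4.6804]
||prox(x)||_1 = 4.4548 + 0.0 + 7.1826 + 4.6804 = 16.3178


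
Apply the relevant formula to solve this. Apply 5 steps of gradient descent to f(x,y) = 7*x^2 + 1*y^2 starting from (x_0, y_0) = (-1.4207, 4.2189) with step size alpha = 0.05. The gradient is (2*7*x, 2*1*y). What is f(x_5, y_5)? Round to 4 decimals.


Gradient descent on f(x,y) = 7*x^2 + 1*y^2.
Starting point: (-1.4207, 4.2189), alpha = 0.05
Step 1: grad_x = 2*7*-1.4207 = -19.8898, grad_y = 2*1*4.2189 = 8.4378
  x_1 = -1.4207 - 0.05*-19.8898 = -0.4262
  y_1 = 4.2189 - 0.05*8.4378 = 3.797
Step 2: grad_x = 2*7*-0.4262 = -5.9669, grad_y = 2*1*3.797 = 7.594
  x_2 = -0.4262 - 0.05*-5.9669 = -0.1279
  y_2 = 3.797 - 0.05*7.594 = 3.4173
Step 3: grad_x = 2*7*-0.1279 = -1.7901, grad_y = 2*1*3.4173 = 6.8346
  x_3 = -0.1279 - 0.05*-1.7901 = -0.0384
  y_3 = 3.4173 - 0.05*6.8346 = 3.0756
Step 4: grad_x = 2*7*-0.0384 = -0.537, grad_y = 2*1*3.0756 = 6.1512
  x_4 = -0.0384 - 0.05*-0.537 = -0.0115
  y_4 = 3.0756 - 0.05*6.1512 = 2.768
Step 5: grad_x = 2*7*-0.0115 = -0.1611, grad_y = 2*1*2.768 = 5.536
  x_5 = -0.0115 - 0.05*-0.1611 = -0.0035
  y_5 = 2.768 - 0.05*5.536 = 2.4912
f(-0.0035, 2.4912) = 7*(-0.0035)^2 + 1*2.4912^2 = 6.2063


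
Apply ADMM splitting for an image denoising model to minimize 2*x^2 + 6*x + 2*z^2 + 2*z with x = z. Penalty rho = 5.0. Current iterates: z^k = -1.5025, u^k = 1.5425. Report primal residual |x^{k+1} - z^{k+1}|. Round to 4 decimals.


ADMM iteration with rho = 5.0, z^k = -1.5025, u^k = 1.5425
Step 1: x-update.
Minimize 2*x^2 + 6*x + (5.0/2)*(x + 1.5025 + 1.5425)^2
FOC: (2*2 + 5.0)*x = -6 + 5.0*(-1.5025 - 1.5425)
x^{k+1} = -2.3583
Step 2: z-update.
Minimize 2*z^2 + 2*z + (5.0/2)*(-2.3583 - z + 1.5425)^2
FOC: (2*2 + 5.0)*z = -2 + 5.0*(-2.3583 + 1.5425)
z^{k+1} = -0.6755
Step 3: u-update.
u^{k+1} = 1.5425 - 2.3583 + 0.6755 = -0.1404
Step 4: Primal residual = |-2.3583 + 0.6755| = 1.6829


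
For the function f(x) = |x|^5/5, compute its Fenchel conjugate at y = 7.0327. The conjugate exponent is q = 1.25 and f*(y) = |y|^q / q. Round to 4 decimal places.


The conjugate exponent q satisfies 1/p + 1/q = 1.
p = 5, so q = 5/(5 - 1) = 1.25
|y|^q = 7.0327^1.25 = 11.4526
f*(7.0327) = 11.4526 / 1.25 = 9.162


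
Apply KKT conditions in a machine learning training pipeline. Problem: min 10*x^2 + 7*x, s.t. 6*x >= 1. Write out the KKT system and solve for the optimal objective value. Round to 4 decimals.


Step 1: Try lambda = 0 (constraint inactive).
x_unc = -7/(2*10) = -0.35
Check: 6*-0.35 = -2.1 < 1 -- violated!
Step 2: Constraint must be active: 6*x = 1
x* = 1/6 = 0.1667 (rounded; the exact value 1/6 is used below)
lambda = (2*10*(1/6) + 7)/6 = 1.7222
Step 3: Compute optimal value.
f(x*) = 10*(1/6)^2 + 7*(1/6) = 1.4444


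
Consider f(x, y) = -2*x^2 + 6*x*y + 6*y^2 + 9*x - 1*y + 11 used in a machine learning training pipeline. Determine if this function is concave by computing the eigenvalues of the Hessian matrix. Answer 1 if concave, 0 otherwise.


The Hessian of f(x,y) = -2*x^2 + 6*x*y + 6*y^2 + 9*x - 1*y + 11 is:
H = [[-4, 6], [6, 12]]
Trace = -4 + 12 = 8
Determinant = -4*12 - (6)^2 = -84
Discriminant = (8)^2 - 4*-84 = 400.0
Eigenvalues: lambda_1 = -6.0, lambda_2 = 14.0
The function is not concave.

0


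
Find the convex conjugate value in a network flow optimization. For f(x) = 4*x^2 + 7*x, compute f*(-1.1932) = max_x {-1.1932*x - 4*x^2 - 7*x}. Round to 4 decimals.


f*(y) = sup_x {y*x - a*x^2 - b*x} = sup_x {(y-b)*x - a*x^2}
FOC: (y - b) - 2a*x = 0 => x* = (y - b)/(2a)
x* = (-1.1932 - 7)/(2*4) = -1.0242
f*(-1.1932) = (y-b)^2/(4a) = (-1.1932 - 7)^2/(4*4)
= 67.1285/16 = 4.1955


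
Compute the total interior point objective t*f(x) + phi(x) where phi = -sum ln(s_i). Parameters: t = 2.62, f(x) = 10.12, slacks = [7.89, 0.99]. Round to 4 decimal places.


Step 1: Compute log-barrier.
ln values: [2.0656, -0.0101]
phi = -(2.0656 - 0.0101) = -2.0555
Step 2: Compute augmented objective.
t*f(x) = 2.62*10.12 = 26.5144
Total = 26.5144 - 2.0555 = 24.4589


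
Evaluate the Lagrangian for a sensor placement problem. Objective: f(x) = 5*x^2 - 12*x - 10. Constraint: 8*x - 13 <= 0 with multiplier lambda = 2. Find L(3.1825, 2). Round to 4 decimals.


Step 1: Evaluate f(x).
f(3.1825) = 5*3.1825^2 - 12*3.1825 - 10 = 2.4515
Step 2: Evaluate g(x).
g(3.1825) = 8*3.1825 - 13 = 12.46
Step 3: Compute Lagrangian.
L = 2.4515 + 2*12.46 = 27.3715


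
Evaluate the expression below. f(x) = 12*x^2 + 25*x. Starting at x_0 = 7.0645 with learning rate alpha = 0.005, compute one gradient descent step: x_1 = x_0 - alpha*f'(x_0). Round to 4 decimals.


We compute the gradient at x_0 and apply the update.
f'(x) = 24*x + 25
f'(7.0645) = 24*7.0645 + 25 = 194.548
x_1 = 7.0645 - 0.005*194.548 = 6.0918


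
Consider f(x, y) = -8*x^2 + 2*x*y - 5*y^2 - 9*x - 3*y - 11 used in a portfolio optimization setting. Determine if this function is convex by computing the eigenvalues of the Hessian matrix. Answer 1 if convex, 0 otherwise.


The Hessian of f(x,y) = -8*x^2 + 2*x*y - 5*y^2 - 9*x - 3*y - 11 is:
H = [[-16, 2], [2, -10]]
Trace = -16 - 10 = -26
Determinant = -16*-10 - (2)^2 = 156
Discriminant = (-26)^2 - 4*156 = 52.0
Eigenvalues: lambda_1 = -16.6056, lambda_2 = -9.3944
The function is not convex.

0


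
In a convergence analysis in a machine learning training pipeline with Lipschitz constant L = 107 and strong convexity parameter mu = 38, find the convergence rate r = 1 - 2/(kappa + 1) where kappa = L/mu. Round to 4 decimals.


Step 1: Compute the condition number.
kappa = L/mu = 107/38 = 2.8158
Step 2: Compute the convergence rate.
r = 1 - 2/(kappa + 1) = 1 - 2*mu/(L + mu) = (L - mu)/(L + mu) = 69/145 = 0.4759


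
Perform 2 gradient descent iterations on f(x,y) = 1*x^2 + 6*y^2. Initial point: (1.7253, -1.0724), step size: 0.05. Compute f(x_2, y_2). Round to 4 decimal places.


Gradient descent on f(x,y) = 1*x^2 + 6*y^2.
Starting point: (1.7253, -1.0724), alpha = 0.05
Step 1: grad_x = 2*1*1.7253 = 3.4506, grad_y = 2*6*-1.0724 = -12.8688
  x_1 = 1.7253 - 0.05*3.4506 = 1.5528
  y_1 = -1.0724 - 0.05*-12.8688 = -0.429
Step 2: grad_x = 2*1*1.5528 = 3.1055, grad_y = 2*6*-0.429 = -5.1475
  x_2 = 1.5528 - 0.05*3.1055 = 1.3975
  y_2 = -0.429 - 0.05*-5.1475 = -0.1716
f(1.3975, -0.1716) = 1*1.3975^2 + 6*(-0.1716)^2 = 2.1296


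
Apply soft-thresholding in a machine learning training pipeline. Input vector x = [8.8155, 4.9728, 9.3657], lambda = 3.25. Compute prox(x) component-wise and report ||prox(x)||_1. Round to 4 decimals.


Soft-thresholding with lambda = 3.25:
prox(8.8155) = sign(8.8155)*max(|8.8155| - 3.25, 0) = 5.5655
prox(4.9728) = sign(4.9728)*max(|4.9728| - 3.25, 0) = 1.7228
prox(9.3657) = sign(9.3657)*max(|9.3657| - 3.25, 0) = 6.1157
prox(x) = [5.5655, 1.7228, 6.1157]
||prox(x)||_1 = 5.5655 + 1.7228 + 6.1157 = 13.404


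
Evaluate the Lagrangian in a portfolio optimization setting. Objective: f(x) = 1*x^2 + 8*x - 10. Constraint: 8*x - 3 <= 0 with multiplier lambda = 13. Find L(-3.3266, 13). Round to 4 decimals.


Step 1: Evaluate f(x).
f(-3.3266) = 1*(-3.3266)^2 + 8*(-3.3266) - 10 = -25.5465
Step 2: Evaluate g(x).
g(-3.3266) = 8*-3.3266 - 3 = -29.6128
Step 3: Compute Lagrangian.
L = -25.5465 + 13*-29.6128 = -410.5129


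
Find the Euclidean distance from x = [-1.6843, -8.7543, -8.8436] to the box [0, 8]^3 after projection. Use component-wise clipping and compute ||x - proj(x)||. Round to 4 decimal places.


Project each component onto [0, 8].
clip(-1.6843) = 0.0, clip(-8.7543) = 0.0, clip(-8.8436) = 0.0
Projection = [0.0, 0.0, 0.0]
Squared diffs: [2.8369, 76.6378, 78.2093]
Distance = sqrt(157.684) = 12.5572


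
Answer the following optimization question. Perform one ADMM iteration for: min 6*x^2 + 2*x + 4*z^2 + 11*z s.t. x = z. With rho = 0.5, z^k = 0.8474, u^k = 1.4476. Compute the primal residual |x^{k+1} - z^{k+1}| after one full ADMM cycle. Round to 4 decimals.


ADMM iteration with rho = 0.5, z^k = 0.8474, u^k = 1.4476
Step 1: x-update.
Minimize 6*x^2 + 2*x + (0.5/2)*(x - 0.8474 + 1.4476)^2
FOC: (2*6 + 0.5)*x = -2 + 0.5*(0.8474 - 1.4476)
x^{k+1} = -0.184
Step 2: z-update.
Minimize 4*z^2 + 11*z + (0.5/2)*(-0.184 - z + 1.4476)^2
FOC: (2*4 + 0.5)*z = -11 + 0.5*(-0.184 + 1.4476)
z^{k+1} = -1.2198
Step 3: u-update.
u^{k+1} = 1.4476 - 0.184 + 1.2198 = 2.4834
Step 4: Primal residual = |-0.184 + 1.2198| = 1.0358


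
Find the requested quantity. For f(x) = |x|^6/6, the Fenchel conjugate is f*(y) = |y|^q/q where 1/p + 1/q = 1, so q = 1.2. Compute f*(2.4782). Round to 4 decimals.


The conjugate exponent q satisfies 1/p + 1/q = 1.
p = 6, so q = 6/(6 - 1) = 1.2
|y|^q = 2.4782^1.2 = 2.9714
f*(2.4782) = 2.9714 / 1.2 = 2.4762


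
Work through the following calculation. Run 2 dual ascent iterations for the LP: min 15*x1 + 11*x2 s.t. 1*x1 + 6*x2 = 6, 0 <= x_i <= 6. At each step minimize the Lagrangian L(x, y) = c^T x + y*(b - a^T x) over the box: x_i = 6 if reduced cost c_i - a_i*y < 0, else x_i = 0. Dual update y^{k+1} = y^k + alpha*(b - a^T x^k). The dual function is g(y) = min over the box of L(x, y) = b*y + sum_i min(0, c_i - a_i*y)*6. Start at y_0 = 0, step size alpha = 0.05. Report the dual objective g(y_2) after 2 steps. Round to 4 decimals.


Dual ascent for LP: min 15*x1 + 11*x2, 1*x1 + 6*x2 = 6, 0 <= x_i <= 6
Step 1: y^k = 0.0, reduced costs: (15.0, 11.0)
  x^k = (0.0, 0.0), subgradient = b - a^T x = 6.0
  y^{k+1} = 0.0 + 0.05*6.0 = 0.3
Step 2: y^k = 0.3, reduced costs: (14.7, 9.2)
  x^k = (0.0, 0.0), subgradient = b - a^T x = 6.0
  y^{k+1} = 0.3 + 0.05*6.0 = 0.6
Dual objective at y_2 = 0.6: reduced costs (14.4, 7.4), box minimizer x = (0.0, 0.0)
g(y_2) = b*y + (c1 - a1*y)*x1 + (c2 - a2*y)*x2 = 6*0.6 + 14.4*0.0 + 7.4*0.0 = 3.6 + 0.0 + 0.0 = 3.6


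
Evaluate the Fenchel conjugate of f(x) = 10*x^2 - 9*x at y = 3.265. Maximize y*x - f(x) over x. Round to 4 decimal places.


f*(y) = sup_x {y*x - a*x^2 - b*x} = sup_x {(y-b)*x - a*x^2}
FOC: (y - b) - 2a*x = 0 => x* = (y - b)/(2a)
x* = (3.265 + 9)/(2*10) = 0.6133
f*(3.265) = (y-b)^2/(4a) = (3.265 + 9)^2/(4*10)
= 150.4302/40 = 3.7608


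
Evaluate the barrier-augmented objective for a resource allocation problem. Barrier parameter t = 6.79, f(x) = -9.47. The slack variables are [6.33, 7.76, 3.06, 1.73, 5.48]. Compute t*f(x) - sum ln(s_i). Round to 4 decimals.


Step 1: Compute log-barrier.
ln values: [1.8453, 2.049, 1.1184, 0.5481, 1.7011]
phi = -(1.8453 + 2.049 + 1.1184 + 0.5481 + 1.7011) = -7.2619
Step 2: Compute augmented objective.
t*f(x) = 6.79*-9.47 = -64.3013
Total = -64.3013 - 7.2619 = -71.5632


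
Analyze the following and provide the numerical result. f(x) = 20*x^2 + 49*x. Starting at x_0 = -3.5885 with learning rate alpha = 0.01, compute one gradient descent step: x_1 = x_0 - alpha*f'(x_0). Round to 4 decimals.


We compute the gradient at x_0 and apply the update.
f'(x) = 40*x + 49
f'(-3.5885) = 40*-3.5885 + 49 = -94.54
x_1 = -3.5885 - 0.01*-94.54 = -2.6431


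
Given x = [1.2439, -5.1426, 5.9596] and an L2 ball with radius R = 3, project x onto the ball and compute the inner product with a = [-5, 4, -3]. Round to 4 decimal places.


Step 1: Compute ||x|| (intermediates to 6 decimals).
||x|| = sqrt(1.2439^2 + (-5.1426)^2 + 5.9596^2) = 7.969345
Step 2: Project.
Since ||x|| > R, scale = R/||x|| = 3/7.969345 = 0.376442, proj(x) = scale * x
proj(x) = [0.468256, -1.935891, 2.243444]
Step 3: Dot product.
a^T * proj(x) = -5*0.468256 + 4*(-1.935891) - 3*2.243444 = -16.8152


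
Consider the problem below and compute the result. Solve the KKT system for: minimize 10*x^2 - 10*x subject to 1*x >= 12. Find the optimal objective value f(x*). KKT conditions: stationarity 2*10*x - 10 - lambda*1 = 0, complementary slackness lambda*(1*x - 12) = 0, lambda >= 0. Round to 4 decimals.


Step 1: Try lambda = 0 (constraint inactive).
x_unc = 10/(2*10) = 0.5
Check: 1*0.5 = 0.5 < 12 -- violated!
Step 2: Constraint must be active: 1*x = 12
x* = 12/1 = 12.0
lambda = (2*10*12.0 - 10)/1 = 230.0
Step 3: Compute optimal value.
f(x*) = 10*12.0^2 - 10*12.0 = 1320.0


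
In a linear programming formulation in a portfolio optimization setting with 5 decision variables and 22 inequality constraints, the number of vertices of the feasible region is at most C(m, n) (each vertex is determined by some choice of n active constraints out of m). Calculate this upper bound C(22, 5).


Each vertex corresponds to some choice of n active constraints out of m, so the number of vertices is at most C(m, n) = m! / (n!(m-n)!).
m = 22, n = 5
Numerator: 22 * 21 * 20 * 19 * 18
Denominator: 5! = 120
C(22, 5) = 26334


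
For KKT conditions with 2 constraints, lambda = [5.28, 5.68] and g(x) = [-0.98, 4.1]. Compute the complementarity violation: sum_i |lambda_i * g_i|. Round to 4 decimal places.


KKT complementary slackness check:
lambda_1 * g_1 = 5.28 * -0.98 = -5.1744
lambda_2 * g_2 = 5.68 * 4.1 = 23.288
Total violation = 5.1744 + 23.288 = 28.4624


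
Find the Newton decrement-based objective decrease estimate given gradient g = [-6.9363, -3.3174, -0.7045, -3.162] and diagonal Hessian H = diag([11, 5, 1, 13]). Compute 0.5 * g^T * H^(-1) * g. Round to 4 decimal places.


Step 1: H is diagonal, so H^(-1) * g = [-0.6306, -0.6635, -0.7045, -0.2432].
Step 2: g^T H^(-1) g = sum_i g_i^2 / H_ii
  = (-6.9363)^2/11 + (-3.3174)^2/5 + (-0.7045)^2/1 + (-3.162)^2/13
  = 4.3738 + 2.201 + 0.4963 + 0.7691 = 7.8403
Step 3: Objective decrease = 0.5 * g^T H^(-1) g = 3.9201
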